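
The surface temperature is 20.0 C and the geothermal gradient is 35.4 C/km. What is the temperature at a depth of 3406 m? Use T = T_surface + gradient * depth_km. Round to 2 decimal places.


Convert depth to km: 3406 / 1000 = 3.406 km
Temperature increase = gradient * depth_km = 35.4 * 3.406 = 120.57 C
Temperature at depth = T_surface + delta_T = 20.0 + 120.57
T = 140.57 C

140.57


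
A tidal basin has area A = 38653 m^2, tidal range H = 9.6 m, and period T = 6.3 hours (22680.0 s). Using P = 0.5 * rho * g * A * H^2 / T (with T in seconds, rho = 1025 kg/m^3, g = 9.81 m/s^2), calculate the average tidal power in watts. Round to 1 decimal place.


Convert period to seconds: T = 6.3 * 3600 = 22680.0 s
H^2 = 9.6^2 = 92.16
P = 0.5 * rho * g * A * H^2 / T
P = 0.5 * 1025 * 9.81 * 38653 * 92.16 / 22680.0
P = 789669.7 W

789669.7


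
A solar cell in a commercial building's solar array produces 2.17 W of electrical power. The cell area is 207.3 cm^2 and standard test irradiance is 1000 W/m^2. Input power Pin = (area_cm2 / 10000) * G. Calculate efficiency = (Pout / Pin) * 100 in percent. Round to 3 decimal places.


First compute the input power:
  Pin = area_cm2 / 10000 * G = 207.3 / 10000 * 1000 = 20.73 W
Then compute efficiency:
  Efficiency = (Pout / Pin) * 100 = (2.17 / 20.73) * 100
  Efficiency = 10.468%

10.468


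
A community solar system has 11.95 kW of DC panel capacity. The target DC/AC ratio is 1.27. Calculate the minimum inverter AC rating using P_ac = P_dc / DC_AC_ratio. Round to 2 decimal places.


The inverter AC capacity is determined by the DC/AC ratio.
Given: P_dc = 11.95 kW, DC/AC ratio = 1.27
P_ac = P_dc / ratio = 11.95 / 1.27
P_ac = 9.41 kW

9.41


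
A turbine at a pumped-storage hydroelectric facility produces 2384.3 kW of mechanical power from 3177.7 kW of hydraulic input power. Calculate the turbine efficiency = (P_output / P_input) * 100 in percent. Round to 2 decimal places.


Turbine efficiency = (output power / input power) * 100
eta = (2384.3 / 3177.7) * 100
eta = 75.03%

75.03


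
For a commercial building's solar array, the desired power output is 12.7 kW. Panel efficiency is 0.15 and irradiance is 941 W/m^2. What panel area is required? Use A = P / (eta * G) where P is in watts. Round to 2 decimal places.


Convert target power to watts: P = 12.7 * 1000 = 12700.0 W
Compute denominator: eta * G = 0.15 * 941 = 141.15
Required area A = P / (eta * G) = 12700.0 / 141.15
A = 89.98 m^2

89.98


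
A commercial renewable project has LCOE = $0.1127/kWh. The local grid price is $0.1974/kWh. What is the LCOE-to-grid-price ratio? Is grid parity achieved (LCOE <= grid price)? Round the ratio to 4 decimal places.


Compare LCOE to grid price:
  LCOE = $0.1127/kWh, Grid price = $0.1974/kWh
  Ratio = LCOE / grid_price = 0.1127 / 0.1974 = 0.5709
  Grid parity achieved (ratio <= 1)? yes

0.5709


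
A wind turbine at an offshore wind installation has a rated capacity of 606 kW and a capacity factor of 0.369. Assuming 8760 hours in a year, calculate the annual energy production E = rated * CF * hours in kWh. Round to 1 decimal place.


Annual energy = rated_kW * capacity_factor * hours_per_year
Given: P_rated = 606 kW, CF = 0.369, hours = 8760
E = 606 * 0.369 * 8760
E = 1958858.6 kWh

1958858.6


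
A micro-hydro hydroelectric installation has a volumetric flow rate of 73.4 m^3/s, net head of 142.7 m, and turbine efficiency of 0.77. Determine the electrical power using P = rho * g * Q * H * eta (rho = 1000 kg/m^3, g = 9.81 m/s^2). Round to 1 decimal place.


Apply the hydropower formula P = rho * g * Q * H * eta
rho * g = 1000 * 9.81 = 9810.0
P = 9810.0 * 73.4 * 142.7 * 0.77
P = 79118813.5 W

79118813.5


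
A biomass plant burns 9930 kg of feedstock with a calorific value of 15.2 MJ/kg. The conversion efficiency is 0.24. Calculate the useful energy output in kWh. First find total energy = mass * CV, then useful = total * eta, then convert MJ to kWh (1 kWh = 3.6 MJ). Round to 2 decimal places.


Total energy = mass * CV = 9930 * 15.2 = 150936.0 MJ
Useful energy = total * eta = 150936.0 * 0.24 = 36224.64 MJ
Convert to kWh: 36224.64 / 3.6
Useful energy = 10062.40 kWh

10062.40


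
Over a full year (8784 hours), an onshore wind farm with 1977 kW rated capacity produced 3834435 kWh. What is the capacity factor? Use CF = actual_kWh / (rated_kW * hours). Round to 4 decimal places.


Capacity factor = actual output / maximum possible output
Maximum possible = rated * hours = 1977 * 8784 = 17365968 kWh
CF = 3834435 / 17365968
CF = 0.2208

0.2208


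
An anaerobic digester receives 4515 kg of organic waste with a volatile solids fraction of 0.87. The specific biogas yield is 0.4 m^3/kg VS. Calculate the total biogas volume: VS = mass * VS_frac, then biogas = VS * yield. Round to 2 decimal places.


Compute volatile solids:
  VS = mass * VS_fraction = 4515 * 0.87 = 3928.05 kg
Calculate biogas volume:
  Biogas = VS * specific_yield = 3928.05 * 0.4
  Biogas = 1571.22 m^3

1571.22


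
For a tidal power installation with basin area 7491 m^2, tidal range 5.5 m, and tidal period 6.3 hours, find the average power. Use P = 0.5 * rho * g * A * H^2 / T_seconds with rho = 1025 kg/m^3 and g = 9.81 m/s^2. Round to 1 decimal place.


Convert period to seconds: T = 6.3 * 3600 = 22680.0 s
H^2 = 5.5^2 = 30.25
P = 0.5 * rho * g * A * H^2 / T
P = 0.5 * 1025 * 9.81 * 7491 * 30.25 / 22680.0
P = 50232.5 W

50232.5


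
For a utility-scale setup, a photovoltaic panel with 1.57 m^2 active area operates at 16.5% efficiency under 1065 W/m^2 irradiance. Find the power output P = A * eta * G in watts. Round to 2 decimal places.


Use the solar power formula P = A * eta * G.
Given: A = 1.57 m^2, eta = 0.165, G = 1065 W/m^2
P = 1.57 * 0.165 * 1065
P = 275.89 W

275.89


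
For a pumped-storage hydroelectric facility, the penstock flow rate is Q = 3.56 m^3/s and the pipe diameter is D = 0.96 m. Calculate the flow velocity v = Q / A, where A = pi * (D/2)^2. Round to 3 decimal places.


Compute pipe cross-sectional area:
  A = pi * (D/2)^2 = pi * (0.96/2)^2 = 0.7238 m^2
Calculate velocity:
  v = Q / A = 3.56 / 0.7238
  v = 4.918 m/s

4.918


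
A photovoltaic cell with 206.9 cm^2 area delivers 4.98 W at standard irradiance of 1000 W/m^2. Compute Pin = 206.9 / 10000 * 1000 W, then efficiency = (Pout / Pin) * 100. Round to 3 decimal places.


First compute the input power:
  Pin = area_cm2 / 10000 * G = 206.9 / 10000 * 1000 = 20.69 W
Then compute efficiency:
  Efficiency = (Pout / Pin) * 100 = (4.98 / 20.69) * 100
  Efficiency = 24.070%

24.070


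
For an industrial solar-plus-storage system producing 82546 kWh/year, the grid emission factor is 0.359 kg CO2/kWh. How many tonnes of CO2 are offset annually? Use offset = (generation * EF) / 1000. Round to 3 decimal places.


CO2 offset in kg = generation * emission_factor
CO2 offset = 82546 * 0.359 = 29634.01 kg
Convert to tonnes:
  CO2 offset = 29634.01 / 1000 = 29.634 tonnes

29.634


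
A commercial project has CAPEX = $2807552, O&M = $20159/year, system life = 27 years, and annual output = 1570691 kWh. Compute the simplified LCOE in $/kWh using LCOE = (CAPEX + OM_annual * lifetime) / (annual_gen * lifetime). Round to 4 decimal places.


Total cost = CAPEX + OM * lifetime = 2807552 + 20159 * 27 = 2807552 + 544293 = 3351845
Total generation = annual * lifetime = 1570691 * 27 = 42408657 kWh
LCOE = 3351845 / 42408657
LCOE = 0.0790 $/kWh

0.0790


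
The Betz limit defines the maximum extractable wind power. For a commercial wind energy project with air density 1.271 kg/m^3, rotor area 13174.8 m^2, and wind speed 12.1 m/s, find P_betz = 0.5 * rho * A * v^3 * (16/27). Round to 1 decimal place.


The Betz coefficient Cp_max = 16/27 = 0.5926
v^3 = 12.1^3 = 1771.561
P_betz = 0.5 * rho * A * v^3 * Cp_max
P_betz = 0.5 * 1.271 * 13174.8 * 1771.561 * 0.5926
P_betz = 8789656.7 W

8789656.7


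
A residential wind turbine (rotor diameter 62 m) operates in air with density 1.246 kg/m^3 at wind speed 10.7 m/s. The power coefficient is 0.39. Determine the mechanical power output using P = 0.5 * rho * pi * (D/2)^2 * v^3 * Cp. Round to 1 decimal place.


Step 1 -- Compute swept area:
  A = pi * (D/2)^2 = pi * (62/2)^2 = 3019.07 m^2
Step 2 -- Apply wind power equation:
  P = 0.5 * rho * A * v^3 * Cp
  v^3 = 10.7^3 = 1225.043
  P = 0.5 * 1.246 * 3019.07 * 1225.043 * 0.39
  P = 898622.4 W

898622.4


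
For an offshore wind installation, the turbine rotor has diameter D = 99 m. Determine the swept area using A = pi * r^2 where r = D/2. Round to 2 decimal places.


Compute the rotor radius:
  r = D / 2 = 99 / 2 = 49.5 m
Calculate swept area:
  A = pi * r^2 = pi * 49.5^2
  A = 7697.69 m^2

7697.69


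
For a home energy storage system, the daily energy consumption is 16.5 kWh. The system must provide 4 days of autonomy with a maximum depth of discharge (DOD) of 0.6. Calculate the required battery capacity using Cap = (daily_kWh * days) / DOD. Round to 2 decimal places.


Total energy needed = daily * days = 16.5 * 4 = 66.0 kWh
Account for depth of discharge:
  Cap = total_energy / DOD = 66.0 / 0.6
  Cap = 110.00 kWh

110.00


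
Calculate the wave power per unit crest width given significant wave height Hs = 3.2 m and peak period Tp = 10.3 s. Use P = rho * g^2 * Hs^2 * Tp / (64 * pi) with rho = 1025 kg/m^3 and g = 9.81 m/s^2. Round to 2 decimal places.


Apply wave power formula:
  g^2 = 9.81^2 = 96.2361
  Hs^2 = 3.2^2 = 10.24
  Numerator = rho * g^2 * Hs^2 * Tp = 1025 * 96.2361 * 10.24 * 10.3 = 10403969.29
  Denominator = 64 * pi = 201.0619
  P = 10403969.29 / 201.0619 = 51745.10 W/m

51745.10


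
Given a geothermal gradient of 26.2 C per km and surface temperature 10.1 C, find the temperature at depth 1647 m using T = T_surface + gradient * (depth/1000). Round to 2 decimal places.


Convert depth to km: 1647 / 1000 = 1.647 km
Temperature increase = gradient * depth_km = 26.2 * 1.647 = 43.15 C
Temperature at depth = T_surface + delta_T = 10.1 + 43.15
T = 53.25 C

53.25


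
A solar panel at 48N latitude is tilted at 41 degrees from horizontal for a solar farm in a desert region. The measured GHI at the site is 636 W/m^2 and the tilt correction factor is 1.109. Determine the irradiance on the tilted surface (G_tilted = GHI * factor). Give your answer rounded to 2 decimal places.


Identify the given values:
  GHI = 636 W/m^2, tilt correction factor = 1.109
Apply the formula G_tilted = GHI * factor:
  G_tilted = 636 * 1.109
  G_tilted = 705.32 W/m^2

705.32


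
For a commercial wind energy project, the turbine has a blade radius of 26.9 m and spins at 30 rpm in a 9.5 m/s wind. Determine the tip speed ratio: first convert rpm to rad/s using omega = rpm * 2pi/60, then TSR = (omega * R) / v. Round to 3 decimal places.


Convert rotational speed to rad/s:
  omega = 30 * 2 * pi / 60 = 3.1416 rad/s
Compute tip speed:
  v_tip = omega * R = 3.1416 * 26.9 = 84.509 m/s
Tip speed ratio:
  TSR = v_tip / v_wind = 84.509 / 9.5 = 8.896

8.896


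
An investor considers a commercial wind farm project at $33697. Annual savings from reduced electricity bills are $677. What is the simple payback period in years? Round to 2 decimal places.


Simple payback period = initial cost / annual savings
Payback = 33697 / 677
Payback = 49.77 years

49.77


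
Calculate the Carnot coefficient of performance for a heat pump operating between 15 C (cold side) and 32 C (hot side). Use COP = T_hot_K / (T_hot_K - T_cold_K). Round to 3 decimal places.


Convert to Kelvin:
  T_hot = 32 + 273.15 = 305.15 K
  T_cold = 15 + 273.15 = 288.15 K
Apply Carnot COP formula:
  COP = T_hot_K / (T_hot_K - T_cold_K) = 305.15 / 17.0
  COP = 17.950

17.950


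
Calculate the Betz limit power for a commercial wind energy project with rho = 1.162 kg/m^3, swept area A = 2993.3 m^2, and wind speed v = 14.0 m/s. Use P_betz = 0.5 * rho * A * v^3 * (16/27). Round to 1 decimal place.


The Betz coefficient Cp_max = 16/27 = 0.5926
v^3 = 14.0^3 = 2744.0
P_betz = 0.5 * rho * A * v^3 * Cp_max
P_betz = 0.5 * 1.162 * 2993.3 * 2744.0 * 0.5926
P_betz = 2827917.3 W

2827917.3


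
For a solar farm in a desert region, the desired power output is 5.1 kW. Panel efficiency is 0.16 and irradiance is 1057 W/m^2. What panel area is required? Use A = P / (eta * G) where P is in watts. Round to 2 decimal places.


Convert target power to watts: P = 5.1 * 1000 = 5100.0 W
Compute denominator: eta * G = 0.16 * 1057 = 169.12
Required area A = P / (eta * G) = 5100.0 / 169.12
A = 30.16 m^2

30.16


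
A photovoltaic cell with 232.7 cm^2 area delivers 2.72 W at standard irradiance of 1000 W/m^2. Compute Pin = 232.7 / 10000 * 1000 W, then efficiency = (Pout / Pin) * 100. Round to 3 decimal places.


First compute the input power:
  Pin = area_cm2 / 10000 * G = 232.7 / 10000 * 1000 = 23.27 W
Then compute efficiency:
  Efficiency = (Pout / Pin) * 100 = (2.72 / 23.27) * 100
  Efficiency = 11.689%

11.689


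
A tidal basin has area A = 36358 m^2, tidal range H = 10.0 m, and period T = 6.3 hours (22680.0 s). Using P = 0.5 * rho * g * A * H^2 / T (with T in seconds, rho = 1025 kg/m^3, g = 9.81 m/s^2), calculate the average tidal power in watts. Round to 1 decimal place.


Convert period to seconds: T = 6.3 * 3600 = 22680.0 s
H^2 = 10.0^2 = 100.0
P = 0.5 * rho * g * A * H^2 / T
P = 0.5 * 1025 * 9.81 * 36358 * 100.0 / 22680.0
P = 805971.7 W

805971.7


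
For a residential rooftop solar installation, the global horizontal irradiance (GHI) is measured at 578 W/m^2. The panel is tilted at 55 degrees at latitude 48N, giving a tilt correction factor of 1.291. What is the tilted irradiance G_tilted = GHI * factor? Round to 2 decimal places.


Identify the given values:
  GHI = 578 W/m^2, tilt correction factor = 1.291
Apply the formula G_tilted = GHI * factor:
  G_tilted = 578 * 1.291
  G_tilted = 746.20 W/m^2

746.20


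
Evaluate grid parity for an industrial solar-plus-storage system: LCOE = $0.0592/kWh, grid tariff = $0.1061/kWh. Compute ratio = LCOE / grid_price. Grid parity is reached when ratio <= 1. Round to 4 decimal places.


Compare LCOE to grid price:
  LCOE = $0.0592/kWh, Grid price = $0.1061/kWh
  Ratio = LCOE / grid_price = 0.0592 / 0.1061 = 0.5580
  Grid parity achieved (ratio <= 1)? yes

0.5580


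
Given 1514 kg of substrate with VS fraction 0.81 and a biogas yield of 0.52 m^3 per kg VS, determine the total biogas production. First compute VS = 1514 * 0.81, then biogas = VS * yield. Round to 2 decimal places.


Compute volatile solids:
  VS = mass * VS_fraction = 1514 * 0.81 = 1226.34 kg
Calculate biogas volume:
  Biogas = VS * specific_yield = 1226.34 * 0.52
  Biogas = 637.70 m^3

637.70


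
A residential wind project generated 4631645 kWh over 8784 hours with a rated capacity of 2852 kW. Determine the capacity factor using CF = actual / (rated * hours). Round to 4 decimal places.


Capacity factor = actual output / maximum possible output
Maximum possible = rated * hours = 2852 * 8784 = 25051968 kWh
CF = 4631645 / 25051968
CF = 0.1849

0.1849


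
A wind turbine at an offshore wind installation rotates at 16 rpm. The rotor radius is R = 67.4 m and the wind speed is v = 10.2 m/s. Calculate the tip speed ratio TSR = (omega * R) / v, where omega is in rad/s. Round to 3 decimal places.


Convert rotational speed to rad/s:
  omega = 16 * 2 * pi / 60 = 1.6755 rad/s
Compute tip speed:
  v_tip = omega * R = 1.6755 * 67.4 = 112.93 m/s
Tip speed ratio:
  TSR = v_tip / v_wind = 112.93 / 10.2 = 11.072

11.072


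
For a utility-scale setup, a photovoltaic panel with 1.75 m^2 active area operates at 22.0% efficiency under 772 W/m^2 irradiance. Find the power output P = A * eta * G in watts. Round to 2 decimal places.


Use the solar power formula P = A * eta * G.
Given: A = 1.75 m^2, eta = 0.22, G = 772 W/m^2
P = 1.75 * 0.22 * 772
P = 297.22 W

297.22


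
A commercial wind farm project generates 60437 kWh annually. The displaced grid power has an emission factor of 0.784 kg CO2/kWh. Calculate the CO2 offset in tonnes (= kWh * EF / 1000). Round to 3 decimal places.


CO2 offset in kg = generation * emission_factor
CO2 offset = 60437 * 0.784 = 47382.61 kg
Convert to tonnes:
  CO2 offset = 47382.61 / 1000 = 47.383 tonnes

47.383


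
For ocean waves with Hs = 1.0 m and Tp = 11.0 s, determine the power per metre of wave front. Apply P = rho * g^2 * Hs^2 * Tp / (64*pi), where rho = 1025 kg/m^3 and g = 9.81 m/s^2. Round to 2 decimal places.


Apply wave power formula:
  g^2 = 9.81^2 = 96.2361
  Hs^2 = 1.0^2 = 1.0
  Numerator = rho * g^2 * Hs^2 * Tp = 1025 * 96.2361 * 1.0 * 11.0 = 1085062.03
  Denominator = 64 * pi = 201.0619
  P = 1085062.03 / 201.0619 = 5396.66 W/m

5396.66


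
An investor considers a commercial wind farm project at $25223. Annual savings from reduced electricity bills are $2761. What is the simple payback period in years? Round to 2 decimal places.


Simple payback period = initial cost / annual savings
Payback = 25223 / 2761
Payback = 9.14 years

9.14


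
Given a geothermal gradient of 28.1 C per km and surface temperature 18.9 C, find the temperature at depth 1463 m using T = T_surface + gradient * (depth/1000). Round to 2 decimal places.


Convert depth to km: 1463 / 1000 = 1.463 km
Temperature increase = gradient * depth_km = 28.1 * 1.463 = 41.11 C
Temperature at depth = T_surface + delta_T = 18.9 + 41.11
T = 60.01 C

60.01


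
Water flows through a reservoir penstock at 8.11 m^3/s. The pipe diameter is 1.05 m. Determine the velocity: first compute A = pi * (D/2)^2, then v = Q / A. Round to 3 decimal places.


Compute pipe cross-sectional area:
  A = pi * (D/2)^2 = pi * (1.05/2)^2 = 0.8659 m^2
Calculate velocity:
  v = Q / A = 8.11 / 0.8659
  v = 9.366 m/s

9.366


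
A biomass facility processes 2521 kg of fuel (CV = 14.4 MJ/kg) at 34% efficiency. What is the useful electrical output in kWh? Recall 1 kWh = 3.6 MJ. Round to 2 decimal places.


Total energy = mass * CV = 2521 * 14.4 = 36302.4 MJ
Useful energy = total * eta = 36302.4 * 0.34 = 12342.82 MJ
Convert to kWh: 12342.82 / 3.6
Useful energy = 3428.56 kWh

3428.56


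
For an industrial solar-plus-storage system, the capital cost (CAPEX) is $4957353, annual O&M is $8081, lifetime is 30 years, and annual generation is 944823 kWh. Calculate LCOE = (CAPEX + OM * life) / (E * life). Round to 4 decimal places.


Total cost = CAPEX + OM * lifetime = 4957353 + 8081 * 30 = 4957353 + 242430 = 5199783
Total generation = annual * lifetime = 944823 * 30 = 28344690 kWh
LCOE = 5199783 / 28344690
LCOE = 0.1834 $/kWh

0.1834


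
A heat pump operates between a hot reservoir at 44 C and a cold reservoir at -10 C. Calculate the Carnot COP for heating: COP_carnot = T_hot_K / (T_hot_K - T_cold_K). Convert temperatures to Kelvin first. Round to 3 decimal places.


Convert to Kelvin:
  T_hot = 44 + 273.15 = 317.15 K
  T_cold = -10 + 273.15 = 263.15 K
Apply Carnot COP formula:
  COP = T_hot_K / (T_hot_K - T_cold_K) = 317.15 / 54.0
  COP = 5.873

5.873


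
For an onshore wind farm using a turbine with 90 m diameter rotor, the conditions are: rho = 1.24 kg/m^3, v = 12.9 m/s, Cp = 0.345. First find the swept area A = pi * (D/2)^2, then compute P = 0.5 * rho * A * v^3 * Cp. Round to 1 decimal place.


Step 1 -- Compute swept area:
  A = pi * (D/2)^2 = pi * (90/2)^2 = 6361.73 m^2
Step 2 -- Apply wind power equation:
  P = 0.5 * rho * A * v^3 * Cp
  v^3 = 12.9^3 = 2146.689
  P = 0.5 * 1.24 * 6361.73 * 2146.689 * 0.345
  P = 2921156.4 W

2921156.4


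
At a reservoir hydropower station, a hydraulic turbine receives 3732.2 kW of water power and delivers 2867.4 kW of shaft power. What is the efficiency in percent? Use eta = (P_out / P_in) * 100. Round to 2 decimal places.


Turbine efficiency = (output power / input power) * 100
eta = (2867.4 / 3732.2) * 100
eta = 76.83%

76.83


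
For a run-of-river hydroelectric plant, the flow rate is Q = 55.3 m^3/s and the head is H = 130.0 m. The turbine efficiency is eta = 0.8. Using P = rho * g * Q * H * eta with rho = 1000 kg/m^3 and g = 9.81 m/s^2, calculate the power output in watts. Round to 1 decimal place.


Apply the hydropower formula P = rho * g * Q * H * eta
rho * g = 1000 * 9.81 = 9810.0
P = 9810.0 * 55.3 * 130.0 * 0.8
P = 56419272.0 W

56419272.0


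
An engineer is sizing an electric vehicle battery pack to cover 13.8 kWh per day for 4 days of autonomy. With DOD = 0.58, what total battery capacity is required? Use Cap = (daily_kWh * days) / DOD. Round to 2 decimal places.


Total energy needed = daily * days = 13.8 * 4 = 55.2 kWh
Account for depth of discharge:
  Cap = total_energy / DOD = 55.2 / 0.58
  Cap = 95.17 kWh

95.17


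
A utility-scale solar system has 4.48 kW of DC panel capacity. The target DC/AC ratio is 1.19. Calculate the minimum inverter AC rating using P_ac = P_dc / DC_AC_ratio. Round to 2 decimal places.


The inverter AC capacity is determined by the DC/AC ratio.
Given: P_dc = 4.48 kW, DC/AC ratio = 1.19
P_ac = P_dc / ratio = 4.48 / 1.19
P_ac = 3.76 kW

3.76


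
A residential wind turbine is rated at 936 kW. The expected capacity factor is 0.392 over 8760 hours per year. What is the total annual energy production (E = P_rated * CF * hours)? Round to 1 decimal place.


Annual energy = rated_kW * capacity_factor * hours_per_year
Given: P_rated = 936 kW, CF = 0.392, hours = 8760
E = 936 * 0.392 * 8760
E = 3214149.1 kWh

3214149.1


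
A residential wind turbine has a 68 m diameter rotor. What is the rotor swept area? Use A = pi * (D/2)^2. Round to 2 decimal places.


Compute the rotor radius:
  r = D / 2 = 68 / 2 = 34.0 m
Calculate swept area:
  A = pi * r^2 = pi * 34.0^2
  A = 3631.68 m^2

3631.68


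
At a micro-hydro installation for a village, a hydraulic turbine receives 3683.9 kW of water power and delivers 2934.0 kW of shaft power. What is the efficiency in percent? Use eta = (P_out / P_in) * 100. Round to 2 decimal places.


Turbine efficiency = (output power / input power) * 100
eta = (2934.0 / 3683.9) * 100
eta = 79.64%

79.64


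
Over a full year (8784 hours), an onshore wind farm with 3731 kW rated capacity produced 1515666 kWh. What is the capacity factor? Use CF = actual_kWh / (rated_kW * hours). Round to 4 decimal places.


Capacity factor = actual output / maximum possible output
Maximum possible = rated * hours = 3731 * 8784 = 32773104 kWh
CF = 1515666 / 32773104
CF = 0.0462

0.0462


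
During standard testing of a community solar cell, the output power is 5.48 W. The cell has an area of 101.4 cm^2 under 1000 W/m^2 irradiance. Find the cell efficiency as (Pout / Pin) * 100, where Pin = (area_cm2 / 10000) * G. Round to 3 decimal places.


First compute the input power:
  Pin = area_cm2 / 10000 * G = 101.4 / 10000 * 1000 = 10.14 W
Then compute efficiency:
  Efficiency = (Pout / Pin) * 100 = (5.48 / 10.14) * 100
  Efficiency = 54.043%

54.043


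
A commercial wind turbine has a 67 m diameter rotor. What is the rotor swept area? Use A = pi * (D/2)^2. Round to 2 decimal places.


Compute the rotor radius:
  r = D / 2 = 67 / 2 = 33.5 m
Calculate swept area:
  A = pi * r^2 = pi * 33.5^2
  A = 3525.65 m^2

3525.65


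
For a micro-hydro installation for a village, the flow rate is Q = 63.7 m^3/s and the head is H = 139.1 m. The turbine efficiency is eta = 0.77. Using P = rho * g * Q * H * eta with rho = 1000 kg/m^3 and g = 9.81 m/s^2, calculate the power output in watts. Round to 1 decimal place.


Apply the hydropower formula P = rho * g * Q * H * eta
rho * g = 1000 * 9.81 = 9810.0
P = 9810.0 * 63.7 * 139.1 * 0.77
P = 66930843.0 W

66930843.0


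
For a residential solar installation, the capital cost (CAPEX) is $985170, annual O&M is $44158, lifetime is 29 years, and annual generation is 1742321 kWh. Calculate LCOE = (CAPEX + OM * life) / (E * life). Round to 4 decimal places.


Total cost = CAPEX + OM * lifetime = 985170 + 44158 * 29 = 985170 + 1280582 = 2265752
Total generation = annual * lifetime = 1742321 * 29 = 50527309 kWh
LCOE = 2265752 / 50527309
LCOE = 0.0448 $/kWh

0.0448


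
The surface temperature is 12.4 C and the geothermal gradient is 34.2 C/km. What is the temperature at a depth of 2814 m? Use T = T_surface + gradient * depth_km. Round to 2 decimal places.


Convert depth to km: 2814 / 1000 = 2.814 km
Temperature increase = gradient * depth_km = 34.2 * 2.814 = 96.24 C
Temperature at depth = T_surface + delta_T = 12.4 + 96.24
T = 108.64 C

108.64


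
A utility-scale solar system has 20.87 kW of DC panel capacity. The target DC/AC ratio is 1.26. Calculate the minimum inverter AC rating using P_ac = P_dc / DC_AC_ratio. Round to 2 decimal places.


The inverter AC capacity is determined by the DC/AC ratio.
Given: P_dc = 20.87 kW, DC/AC ratio = 1.26
P_ac = P_dc / ratio = 20.87 / 1.26
P_ac = 16.56 kW

16.56


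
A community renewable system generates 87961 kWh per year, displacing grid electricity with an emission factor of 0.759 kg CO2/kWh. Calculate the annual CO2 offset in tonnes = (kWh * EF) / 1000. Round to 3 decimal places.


CO2 offset in kg = generation * emission_factor
CO2 offset = 87961 * 0.759 = 66762.4 kg
Convert to tonnes:
  CO2 offset = 66762.4 / 1000 = 66.762 tonnes

66.762


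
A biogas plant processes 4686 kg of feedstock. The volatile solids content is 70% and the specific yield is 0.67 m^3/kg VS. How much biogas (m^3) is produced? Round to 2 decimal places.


Compute volatile solids:
  VS = mass * VS_fraction = 4686 * 0.7 = 3280.2 kg
Calculate biogas volume:
  Biogas = VS * specific_yield = 3280.2 * 0.67
  Biogas = 2197.73 m^3

2197.73


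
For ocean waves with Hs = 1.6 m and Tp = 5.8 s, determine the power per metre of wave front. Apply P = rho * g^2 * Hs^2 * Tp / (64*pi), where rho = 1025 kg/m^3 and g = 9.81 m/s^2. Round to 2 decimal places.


Apply wave power formula:
  g^2 = 9.81^2 = 96.2361
  Hs^2 = 1.6^2 = 2.56
  Numerator = rho * g^2 * Hs^2 * Tp = 1025 * 96.2361 * 2.56 * 5.8 = 1464636.45
  Denominator = 64 * pi = 201.0619
  P = 1464636.45 / 201.0619 = 7284.50 W/m

7284.50


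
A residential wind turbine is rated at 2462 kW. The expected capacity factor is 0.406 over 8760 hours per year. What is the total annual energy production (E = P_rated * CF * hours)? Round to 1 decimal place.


Annual energy = rated_kW * capacity_factor * hours_per_year
Given: P_rated = 2462 kW, CF = 0.406, hours = 8760
E = 2462 * 0.406 * 8760
E = 8756250.7 kWh

8756250.7


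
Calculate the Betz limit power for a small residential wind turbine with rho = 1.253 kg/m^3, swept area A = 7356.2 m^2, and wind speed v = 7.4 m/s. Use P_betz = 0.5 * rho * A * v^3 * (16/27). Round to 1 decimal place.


The Betz coefficient Cp_max = 16/27 = 0.5926
v^3 = 7.4^3 = 405.224
P_betz = 0.5 * rho * A * v^3 * Cp_max
P_betz = 0.5 * 1.253 * 7356.2 * 405.224 * 0.5926
P_betz = 1106690.0 W

1106690.0


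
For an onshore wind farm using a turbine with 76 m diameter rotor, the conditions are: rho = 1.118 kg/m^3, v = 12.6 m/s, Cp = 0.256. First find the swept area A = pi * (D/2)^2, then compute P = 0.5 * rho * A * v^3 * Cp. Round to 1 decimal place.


Step 1 -- Compute swept area:
  A = pi * (D/2)^2 = pi * (76/2)^2 = 4536.46 m^2
Step 2 -- Apply wind power equation:
  P = 0.5 * rho * A * v^3 * Cp
  v^3 = 12.6^3 = 2000.376
  P = 0.5 * 1.118 * 4536.46 * 2000.376 * 0.256
  P = 1298615.2 W

1298615.2


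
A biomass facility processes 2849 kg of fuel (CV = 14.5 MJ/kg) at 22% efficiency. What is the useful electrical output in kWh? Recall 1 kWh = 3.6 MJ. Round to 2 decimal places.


Total energy = mass * CV = 2849 * 14.5 = 41310.5 MJ
Useful energy = total * eta = 41310.5 * 0.22 = 9088.31 MJ
Convert to kWh: 9088.31 / 3.6
Useful energy = 2524.53 kWh

2524.53


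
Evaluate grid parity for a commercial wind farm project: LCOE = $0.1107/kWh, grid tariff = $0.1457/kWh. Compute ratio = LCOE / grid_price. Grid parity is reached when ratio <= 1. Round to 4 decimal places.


Compare LCOE to grid price:
  LCOE = $0.1107/kWh, Grid price = $0.1457/kWh
  Ratio = LCOE / grid_price = 0.1107 / 0.1457 = 0.7598
  Grid parity achieved (ratio <= 1)? yes

0.7598


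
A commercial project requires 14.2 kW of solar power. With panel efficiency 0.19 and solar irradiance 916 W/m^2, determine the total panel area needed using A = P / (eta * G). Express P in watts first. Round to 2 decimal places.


Convert target power to watts: P = 14.2 * 1000 = 14200.0 W
Compute denominator: eta * G = 0.19 * 916 = 174.04
Required area A = P / (eta * G) = 14200.0 / 174.04
A = 81.59 m^2

81.59


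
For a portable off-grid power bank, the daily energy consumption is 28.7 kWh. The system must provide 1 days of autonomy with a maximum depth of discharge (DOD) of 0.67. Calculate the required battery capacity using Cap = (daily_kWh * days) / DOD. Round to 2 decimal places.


Total energy needed = daily * days = 28.7 * 1 = 28.7 kWh
Account for depth of discharge:
  Cap = total_energy / DOD = 28.7 / 0.67
  Cap = 42.84 kWh

42.84


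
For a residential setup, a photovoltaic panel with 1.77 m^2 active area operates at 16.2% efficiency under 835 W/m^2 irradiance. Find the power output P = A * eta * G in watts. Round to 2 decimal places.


Use the solar power formula P = A * eta * G.
Given: A = 1.77 m^2, eta = 0.162, G = 835 W/m^2
P = 1.77 * 0.162 * 835
P = 239.43 W

239.43


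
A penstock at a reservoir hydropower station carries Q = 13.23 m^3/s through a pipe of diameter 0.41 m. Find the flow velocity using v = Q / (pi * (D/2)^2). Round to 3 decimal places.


Compute pipe cross-sectional area:
  A = pi * (D/2)^2 = pi * (0.41/2)^2 = 0.132 m^2
Calculate velocity:
  v = Q / A = 13.23 / 0.132
  v = 100.208 m/s

100.208


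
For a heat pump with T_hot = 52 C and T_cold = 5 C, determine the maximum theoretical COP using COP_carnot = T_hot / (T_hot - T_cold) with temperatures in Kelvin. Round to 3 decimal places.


Convert to Kelvin:
  T_hot = 52 + 273.15 = 325.15 K
  T_cold = 5 + 273.15 = 278.15 K
Apply Carnot COP formula:
  COP = T_hot_K / (T_hot_K - T_cold_K) = 325.15 / 47.0
  COP = 6.918

6.918


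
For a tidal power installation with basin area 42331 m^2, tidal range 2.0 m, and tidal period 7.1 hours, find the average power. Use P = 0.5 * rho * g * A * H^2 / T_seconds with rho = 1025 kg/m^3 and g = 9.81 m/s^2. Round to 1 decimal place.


Convert period to seconds: T = 7.1 * 3600 = 25560.0 s
H^2 = 2.0^2 = 4.0
P = 0.5 * rho * g * A * H^2 / T
P = 0.5 * 1025 * 9.81 * 42331 * 4.0 / 25560.0
P = 33305.9 W

33305.9


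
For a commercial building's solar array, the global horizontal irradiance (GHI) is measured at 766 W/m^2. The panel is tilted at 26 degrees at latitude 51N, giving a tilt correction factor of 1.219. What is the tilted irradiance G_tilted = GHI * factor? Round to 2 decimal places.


Identify the given values:
  GHI = 766 W/m^2, tilt correction factor = 1.219
Apply the formula G_tilted = GHI * factor:
  G_tilted = 766 * 1.219
  G_tilted = 933.75 W/m^2

933.75


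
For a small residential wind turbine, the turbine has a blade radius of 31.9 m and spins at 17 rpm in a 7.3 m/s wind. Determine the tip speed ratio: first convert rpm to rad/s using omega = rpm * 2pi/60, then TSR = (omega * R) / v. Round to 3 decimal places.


Convert rotational speed to rad/s:
  omega = 17 * 2 * pi / 60 = 1.7802 rad/s
Compute tip speed:
  v_tip = omega * R = 1.7802 * 31.9 = 56.79 m/s
Tip speed ratio:
  TSR = v_tip / v_wind = 56.79 / 7.3 = 7.779

7.779


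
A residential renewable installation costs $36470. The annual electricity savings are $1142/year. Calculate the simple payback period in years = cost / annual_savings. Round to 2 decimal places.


Simple payback period = initial cost / annual savings
Payback = 36470 / 1142
Payback = 31.94 years

31.94


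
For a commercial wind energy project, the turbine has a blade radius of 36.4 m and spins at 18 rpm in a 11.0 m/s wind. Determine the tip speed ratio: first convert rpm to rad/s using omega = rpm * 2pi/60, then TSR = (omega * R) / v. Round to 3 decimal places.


Convert rotational speed to rad/s:
  omega = 18 * 2 * pi / 60 = 1.885 rad/s
Compute tip speed:
  v_tip = omega * R = 1.885 * 36.4 = 68.612 m/s
Tip speed ratio:
  TSR = v_tip / v_wind = 68.612 / 11.0 = 6.237

6.237


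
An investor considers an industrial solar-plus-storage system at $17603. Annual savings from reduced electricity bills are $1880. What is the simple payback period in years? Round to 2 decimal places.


Simple payback period = initial cost / annual savings
Payback = 17603 / 1880
Payback = 9.36 years

9.36


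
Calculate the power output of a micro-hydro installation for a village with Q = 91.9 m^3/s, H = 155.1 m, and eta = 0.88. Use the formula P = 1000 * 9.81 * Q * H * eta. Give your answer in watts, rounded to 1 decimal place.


Apply the hydropower formula P = rho * g * Q * H * eta
rho * g = 1000 * 9.81 = 9810.0
P = 9810.0 * 91.9 * 155.1 * 0.88
P = 123049255.0 W

123049255.0


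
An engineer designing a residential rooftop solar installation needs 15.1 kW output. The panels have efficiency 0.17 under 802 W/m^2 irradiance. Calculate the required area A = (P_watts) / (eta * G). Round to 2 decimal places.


Convert target power to watts: P = 15.1 * 1000 = 15100.0 W
Compute denominator: eta * G = 0.17 * 802 = 136.34
Required area A = P / (eta * G) = 15100.0 / 136.34
A = 110.75 m^2

110.75


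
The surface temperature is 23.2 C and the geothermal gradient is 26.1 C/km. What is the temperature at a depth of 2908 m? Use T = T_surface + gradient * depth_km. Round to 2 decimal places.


Convert depth to km: 2908 / 1000 = 2.908 km
Temperature increase = gradient * depth_km = 26.1 * 2.908 = 75.9 C
Temperature at depth = T_surface + delta_T = 23.2 + 75.9
T = 99.10 C

99.10


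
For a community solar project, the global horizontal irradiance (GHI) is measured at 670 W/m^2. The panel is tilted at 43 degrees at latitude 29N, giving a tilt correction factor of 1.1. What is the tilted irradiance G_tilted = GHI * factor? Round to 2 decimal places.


Identify the given values:
  GHI = 670 W/m^2, tilt correction factor = 1.1
Apply the formula G_tilted = GHI * factor:
  G_tilted = 670 * 1.1
  G_tilted = 737.00 W/m^2

737.00


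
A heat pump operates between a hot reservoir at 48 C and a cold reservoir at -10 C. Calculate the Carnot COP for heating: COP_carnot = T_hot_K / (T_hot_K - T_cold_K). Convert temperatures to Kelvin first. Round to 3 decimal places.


Convert to Kelvin:
  T_hot = 48 + 273.15 = 321.15 K
  T_cold = -10 + 273.15 = 263.15 K
Apply Carnot COP formula:
  COP = T_hot_K / (T_hot_K - T_cold_K) = 321.15 / 58.0
  COP = 5.537

5.537


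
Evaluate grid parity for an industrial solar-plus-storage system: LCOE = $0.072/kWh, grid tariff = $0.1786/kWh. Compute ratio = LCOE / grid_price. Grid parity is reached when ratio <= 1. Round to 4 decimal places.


Compare LCOE to grid price:
  LCOE = $0.072/kWh, Grid price = $0.1786/kWh
  Ratio = LCOE / grid_price = 0.072 / 0.1786 = 0.4031
  Grid parity achieved (ratio <= 1)? yes

0.4031


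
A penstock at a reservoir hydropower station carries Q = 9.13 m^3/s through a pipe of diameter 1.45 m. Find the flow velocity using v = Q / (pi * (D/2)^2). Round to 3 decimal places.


Compute pipe cross-sectional area:
  A = pi * (D/2)^2 = pi * (1.45/2)^2 = 1.6513 m^2
Calculate velocity:
  v = Q / A = 9.13 / 1.6513
  v = 5.529 m/s

5.529


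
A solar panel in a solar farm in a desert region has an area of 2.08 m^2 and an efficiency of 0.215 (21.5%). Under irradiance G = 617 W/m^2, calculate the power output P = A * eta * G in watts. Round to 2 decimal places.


Use the solar power formula P = A * eta * G.
Given: A = 2.08 m^2, eta = 0.215, G = 617 W/m^2
P = 2.08 * 0.215 * 617
P = 275.92 W

275.92


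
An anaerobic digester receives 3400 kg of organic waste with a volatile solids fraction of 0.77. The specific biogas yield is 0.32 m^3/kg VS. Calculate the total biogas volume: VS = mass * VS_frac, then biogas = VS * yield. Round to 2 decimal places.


Compute volatile solids:
  VS = mass * VS_fraction = 3400 * 0.77 = 2618.0 kg
Calculate biogas volume:
  Biogas = VS * specific_yield = 2618.0 * 0.32
  Biogas = 837.76 m^3

837.76


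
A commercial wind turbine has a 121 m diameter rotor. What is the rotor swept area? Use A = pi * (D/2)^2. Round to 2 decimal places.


Compute the rotor radius:
  r = D / 2 = 121 / 2 = 60.5 m
Calculate swept area:
  A = pi * r^2 = pi * 60.5^2
  A = 11499.01 m^2

11499.01


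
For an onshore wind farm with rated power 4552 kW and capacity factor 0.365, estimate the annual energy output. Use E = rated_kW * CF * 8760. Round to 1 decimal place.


Annual energy = rated_kW * capacity_factor * hours_per_year
Given: P_rated = 4552 kW, CF = 0.365, hours = 8760
E = 4552 * 0.365 * 8760
E = 14554564.8 kWh

14554564.8


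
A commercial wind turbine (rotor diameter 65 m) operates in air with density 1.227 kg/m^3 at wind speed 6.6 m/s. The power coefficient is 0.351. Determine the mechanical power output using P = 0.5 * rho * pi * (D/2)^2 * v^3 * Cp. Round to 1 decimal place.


Step 1 -- Compute swept area:
  A = pi * (D/2)^2 = pi * (65/2)^2 = 3318.31 m^2
Step 2 -- Apply wind power equation:
  P = 0.5 * rho * A * v^3 * Cp
  v^3 = 6.6^3 = 287.496
  P = 0.5 * 1.227 * 3318.31 * 287.496 * 0.351
  P = 205432.9 W

205432.9


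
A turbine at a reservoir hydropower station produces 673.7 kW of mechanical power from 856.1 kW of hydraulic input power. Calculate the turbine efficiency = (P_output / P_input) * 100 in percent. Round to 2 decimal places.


Turbine efficiency = (output power / input power) * 100
eta = (673.7 / 856.1) * 100
eta = 78.69%

78.69


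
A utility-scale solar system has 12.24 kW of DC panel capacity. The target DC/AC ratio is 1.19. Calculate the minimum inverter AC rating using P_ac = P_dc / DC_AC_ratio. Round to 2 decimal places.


The inverter AC capacity is determined by the DC/AC ratio.
Given: P_dc = 12.24 kW, DC/AC ratio = 1.19
P_ac = P_dc / ratio = 12.24 / 1.19
P_ac = 10.29 kW

10.29


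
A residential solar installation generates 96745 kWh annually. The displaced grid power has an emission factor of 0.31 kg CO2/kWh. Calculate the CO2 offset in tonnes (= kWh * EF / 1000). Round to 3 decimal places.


CO2 offset in kg = generation * emission_factor
CO2 offset = 96745 * 0.31 = 29990.95 kg
Convert to tonnes:
  CO2 offset = 29990.95 / 1000 = 29.991 tonnes

29.991


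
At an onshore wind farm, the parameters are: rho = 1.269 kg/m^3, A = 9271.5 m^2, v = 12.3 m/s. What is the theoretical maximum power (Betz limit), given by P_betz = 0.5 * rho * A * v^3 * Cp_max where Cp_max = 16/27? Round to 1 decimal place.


The Betz coefficient Cp_max = 16/27 = 0.5926
v^3 = 12.3^3 = 1860.867
P_betz = 0.5 * rho * A * v^3 * Cp_max
P_betz = 0.5 * 1.269 * 9271.5 * 1860.867 * 0.5926
P_betz = 6487138.7 W

6487138.7


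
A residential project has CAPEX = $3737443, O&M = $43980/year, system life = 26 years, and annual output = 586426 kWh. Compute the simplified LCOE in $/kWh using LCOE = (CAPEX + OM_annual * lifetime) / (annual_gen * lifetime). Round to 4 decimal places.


Total cost = CAPEX + OM * lifetime = 3737443 + 43980 * 26 = 3737443 + 1143480 = 4880923
Total generation = annual * lifetime = 586426 * 26 = 15247076 kWh
LCOE = 4880923 / 15247076
LCOE = 0.3201 $/kWh

0.3201


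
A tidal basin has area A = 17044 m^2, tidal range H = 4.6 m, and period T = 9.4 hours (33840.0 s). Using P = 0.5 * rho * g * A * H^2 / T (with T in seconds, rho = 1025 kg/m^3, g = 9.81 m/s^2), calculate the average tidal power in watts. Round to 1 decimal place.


Convert period to seconds: T = 9.4 * 3600 = 33840.0 s
H^2 = 4.6^2 = 21.16
P = 0.5 * rho * g * A * H^2 / T
P = 0.5 * 1025 * 9.81 * 17044 * 21.16 / 33840.0
P = 53582.1 W

53582.1


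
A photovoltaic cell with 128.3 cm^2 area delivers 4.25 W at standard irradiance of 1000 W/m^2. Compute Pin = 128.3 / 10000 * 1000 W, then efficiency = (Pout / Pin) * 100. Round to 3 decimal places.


First compute the input power:
  Pin = area_cm2 / 10000 * G = 128.3 / 10000 * 1000 = 12.83 W
Then compute efficiency:
  Efficiency = (Pout / Pin) * 100 = (4.25 / 12.83) * 100
  Efficiency = 33.125%

33.125
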